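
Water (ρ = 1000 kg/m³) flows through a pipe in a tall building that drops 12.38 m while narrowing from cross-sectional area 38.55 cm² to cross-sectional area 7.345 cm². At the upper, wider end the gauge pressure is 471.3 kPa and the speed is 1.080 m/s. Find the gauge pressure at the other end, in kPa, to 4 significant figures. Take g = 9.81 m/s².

By continuity, v₂ = v₁·A₁/A₂ = 1.080·(38.55/7.345) = 5.668 m/s.
Energy conservation along the streamline gives P₂ = P₁ − ½ρ(v₂² − v₁²) − ρg(h₂ − h₁).
P₂ = 471300 + ½·1000·(1.080² − 5.668²) − 1000·9.81·(−12.38) = 471300 + (-15480) − (-121400) = 577300 Pa.

P₂ ≈ 577.3 kPa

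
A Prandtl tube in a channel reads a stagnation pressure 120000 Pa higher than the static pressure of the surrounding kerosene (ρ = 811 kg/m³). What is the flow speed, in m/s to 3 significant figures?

v ≈ 17.2 m/s

The dynamic pressure equals the rise in static pressure at the stagnation point: ΔP = ½ρv².
v = √(2ΔP/ρ) = √(2·120000/811) = 17.2 m/s.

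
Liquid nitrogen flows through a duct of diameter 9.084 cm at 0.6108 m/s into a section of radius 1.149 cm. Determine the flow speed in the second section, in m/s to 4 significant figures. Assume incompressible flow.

v₂ = 9.545 m/s

Continuity gives A₁v₁ = A₂v₂, so v₂ = (64.81 cm²)/(4.148 cm²) × 0.6108 m/s = 9.545 m/s.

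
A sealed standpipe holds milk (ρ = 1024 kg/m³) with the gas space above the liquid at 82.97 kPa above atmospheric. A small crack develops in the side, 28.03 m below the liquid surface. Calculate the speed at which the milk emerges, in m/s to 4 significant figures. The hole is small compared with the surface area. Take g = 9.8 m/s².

26.67 m/s

Take point 1 at the surface (v₁ ≈ 0) and point 2 at the hole (at atmospheric pressure). Bernoulli: P₁ + ρg h = P_atm + ½ρv₂².
With P₁ − P_atm = 82970 Pa, v₂ = √(2gh + 2ΔP/ρ) = √(2·9.8·28.03 + 2·82970/1024) = 26.67 m/s.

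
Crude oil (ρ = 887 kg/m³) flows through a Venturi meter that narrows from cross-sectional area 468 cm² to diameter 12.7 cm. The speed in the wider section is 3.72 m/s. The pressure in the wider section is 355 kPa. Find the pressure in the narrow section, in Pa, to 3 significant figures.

P₂ = 277000 Pa

The volume flow rate is constant, so v₂ = (A₁/A₂)v₁ = (468/127)·3.72 = 13.7 m/s.
Bernoulli (h₁ = h₂): P₁ − P₂ = ½ρ(v₂² − v₁²).
P₂ = P₁ − ½ρ(v₂² − v₁²) = 355000 − ½·887·(13.7² − 3.72²) = 355000 − 77600 = 277000 Pa.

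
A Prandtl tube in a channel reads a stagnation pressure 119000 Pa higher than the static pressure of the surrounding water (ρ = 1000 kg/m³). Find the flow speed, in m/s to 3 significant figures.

v ≈ 15.4 m/s

Bernoulli between the free stream and the stagnation point: ½ρv² = P_stag − P_static.
v = √(2ΔP/ρ) = √(2·119000/1000) = 15.4 m/s.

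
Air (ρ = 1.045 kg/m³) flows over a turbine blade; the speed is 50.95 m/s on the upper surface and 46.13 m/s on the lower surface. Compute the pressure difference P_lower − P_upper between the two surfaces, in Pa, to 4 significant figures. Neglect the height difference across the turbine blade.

Bernoulli (same height): P_lower − P_upper = ½ρ(v_upper² − v_lower²).
ΔP = ½·1.045·(50.95² − 46.13²) = 244.5 Pa.

ΔP = 244.5 Pa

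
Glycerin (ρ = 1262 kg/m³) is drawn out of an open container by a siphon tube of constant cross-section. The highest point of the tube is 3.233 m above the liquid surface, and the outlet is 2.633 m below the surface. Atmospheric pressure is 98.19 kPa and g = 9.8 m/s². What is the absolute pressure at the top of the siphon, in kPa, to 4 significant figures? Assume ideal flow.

The outlet speed comes from Torricelli: v = √(2g·2.633) = 7.184 m/s.
With constant cross-section the crest speed equals v; applying Bernoulli from the surface up to the crest, P_top = P_atm − ½ρv² − ρg·h_top.
P_top = 98190 − ½·1262·7.184² − 1262·9.8·3.233 = 25640 Pa.

P_top ≈ 25.64 kPa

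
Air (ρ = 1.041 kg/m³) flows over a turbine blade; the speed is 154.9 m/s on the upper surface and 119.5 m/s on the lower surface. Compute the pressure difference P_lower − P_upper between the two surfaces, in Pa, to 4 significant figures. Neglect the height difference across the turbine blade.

ΔP = 5056 Pa

The pressure is lower where the speed is higher: ΔP = ½ρ(v_up² − v_low²).
ΔP = ½·1.041·(154.9² − 119.5²) = 5056 Pa.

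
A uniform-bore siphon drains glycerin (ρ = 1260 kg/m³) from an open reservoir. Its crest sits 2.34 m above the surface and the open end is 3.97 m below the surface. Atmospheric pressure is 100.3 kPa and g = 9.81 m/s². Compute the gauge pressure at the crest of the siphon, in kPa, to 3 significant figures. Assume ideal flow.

From the surface to the outlet (both open to atmosphere, surface at rest): v = √(2g·h_out) = √(2·9.81·3.97) = 8.83 m/s.
With constant cross-section the crest speed equals v; applying Bernoulli from the surface up to the crest, P_top = P_atm − ½ρv² − ρg·h_top.
P_top = 100300 − ½·1260·8.83² − 1260·9.81·2.34 = 22300 Pa. So P_gauge = P_top − P_atm = -78000 Pa.

P_gauge ≈ -78.0 kPa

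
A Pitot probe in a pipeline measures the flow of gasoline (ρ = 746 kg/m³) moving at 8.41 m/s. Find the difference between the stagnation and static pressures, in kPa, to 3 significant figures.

ΔP ≈ 26.4 kPa

The dynamic pressure equals the rise in static pressure at the stagnation point: ΔP = ½ρv².
ΔP = ½·746·8.41² = 26400 Pa.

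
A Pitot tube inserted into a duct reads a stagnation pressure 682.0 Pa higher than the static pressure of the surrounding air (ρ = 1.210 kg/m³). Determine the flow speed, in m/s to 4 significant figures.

The dynamic pressure equals the rise in static pressure at the stagnation point: ΔP = ½ρv².
v = √(2ΔP/ρ) = √(2·682.0/1.210) = 33.57 m/s.

v = 33.57 m/s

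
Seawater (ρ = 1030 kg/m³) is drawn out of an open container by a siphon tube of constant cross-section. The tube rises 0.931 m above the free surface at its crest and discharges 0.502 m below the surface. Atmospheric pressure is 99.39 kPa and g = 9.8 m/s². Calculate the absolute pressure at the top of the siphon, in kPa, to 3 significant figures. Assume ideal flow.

84.9 kPa

Bernoulli surface→outlet gives ½v² = g·h_out, so v = √(2·9.8·0.502) = 3.14 m/s.
With constant cross-section the crest speed equals v; applying Bernoulli from the surface up to the crest, P_top = P_atm − ½ρv² − ρg·h_top.
P_top = 99390 − ½·1030·3.14² − 1030·9.8·0.931 = 84900 Pa.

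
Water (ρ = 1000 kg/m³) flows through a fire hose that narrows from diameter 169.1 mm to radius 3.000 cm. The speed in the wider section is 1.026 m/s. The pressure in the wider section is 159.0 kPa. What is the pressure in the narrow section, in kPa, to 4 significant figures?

Mass conservation (A₁v₁ = A₂v₂) gives v₂ = 1.026 × 224.6/28.27 = 8.150 m/s.
Along the horizontal streamline, P + ½ρv² is constant.
P₂ = P₁ − ½ρ(v₂² − v₁²) = 159000 − ½·1000·(8.150² − 1.026²) = 159000 − 32680 = 126300 Pa.

P₂ ≈ 126.3 kPa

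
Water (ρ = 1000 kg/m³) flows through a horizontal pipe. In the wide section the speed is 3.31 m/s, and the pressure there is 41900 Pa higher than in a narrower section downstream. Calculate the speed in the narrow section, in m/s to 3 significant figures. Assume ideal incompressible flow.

v₂ = 9.73 m/s

Horizontal Bernoulli: P₁ + ½ρv₁² = P₂ + ½ρv₂², so v₂² = v₁² + 2(P₁ − P₂)/ρ.
v₂ = √(3.31² + 2·41900/1000) = √(11.0 + 83.8) = 9.73 m/s.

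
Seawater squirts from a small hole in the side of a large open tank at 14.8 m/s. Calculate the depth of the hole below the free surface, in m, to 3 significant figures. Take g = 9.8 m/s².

Inverting v = √(2gh) gives h = v² / 2g.
h = 14.8²/(2·9.8) = 219/19.60 = 11.2 m.

h ≈ 11.2 m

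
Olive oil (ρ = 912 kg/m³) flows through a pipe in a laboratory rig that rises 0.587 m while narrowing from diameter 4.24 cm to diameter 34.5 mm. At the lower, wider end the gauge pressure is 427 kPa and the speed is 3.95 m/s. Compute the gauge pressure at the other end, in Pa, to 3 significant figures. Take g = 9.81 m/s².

P₂ = 413000 Pa

By continuity, v₂ = v₁·A₁/A₂ = 3.95·(14.1/9.35) = 5.97 m/s.
Energy conservation along the streamline gives P₂ = P₁ − ½ρ(v₂² − v₁²) − ρg(h₂ − h₁).
P₂ = 427000 + ½·912·(3.95² − 5.97²) − 912·9.81·(+0.587) = 427000 + (-9120) − (5250) = 413000 Pa.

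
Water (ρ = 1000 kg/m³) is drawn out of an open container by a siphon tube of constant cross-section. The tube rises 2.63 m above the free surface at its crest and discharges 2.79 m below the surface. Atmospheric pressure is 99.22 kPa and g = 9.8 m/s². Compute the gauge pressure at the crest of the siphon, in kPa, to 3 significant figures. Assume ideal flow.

Bernoulli surface→outlet gives ½v² = g·h_out, so v = √(2·9.8·2.79) = 7.39 m/s.
The bore is uniform, so the speed at the crest is the same v. Bernoulli surface→crest: P_atm = P_top + ½ρv² + ρg·h_top.
P_top = 99220 − ½·1000·7.39² − 1000·9.8·2.63 = 46100 Pa. So P_gauge = P_top − P_atm = -53100 Pa.

P_gauge ≈ -53.1 kPa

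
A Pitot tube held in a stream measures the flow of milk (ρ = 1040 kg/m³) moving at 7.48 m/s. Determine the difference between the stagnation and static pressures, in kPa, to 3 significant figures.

At the stagnation point the flow is brought to rest, so Bernoulli gives P_stag − P_static = ½ρv².
ΔP = ½·1040·7.48² = 29100 Pa.

ΔP = 29.1 kPa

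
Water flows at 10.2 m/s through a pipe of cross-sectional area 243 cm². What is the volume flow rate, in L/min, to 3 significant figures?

Q = A·v = 0.0243 m² × 10.2 m/s = 0.248 m³/s.
Converting: 0.248 m³/s × 60000 = 14900 L/min.

Q = 14900 L/min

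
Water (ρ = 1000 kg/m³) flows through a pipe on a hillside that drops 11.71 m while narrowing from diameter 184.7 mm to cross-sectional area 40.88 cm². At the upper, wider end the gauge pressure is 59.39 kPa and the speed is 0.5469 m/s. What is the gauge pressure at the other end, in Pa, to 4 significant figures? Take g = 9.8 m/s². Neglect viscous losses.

The volume flow rate is constant, so v₂ = (A₁/A₂)v₁ = (267.9/40.88)·0.5469 = 3.584 m/s.
Bernoulli: P₁ + ½ρv₁² + ρg h₁ = P₂ + ½ρv₂² + ρg h₂, so P₂ = P₁ + ½ρ(v₁² − v₂²) − ρg(h₂ − h₁).
P₂ = 59390 + ½·1000·(0.5469² − 3.584²) − 1000·9.8·(−11.71) = 59390 + (-6275) − (-114800) = 167900 Pa.

P₂ = 167900 Pa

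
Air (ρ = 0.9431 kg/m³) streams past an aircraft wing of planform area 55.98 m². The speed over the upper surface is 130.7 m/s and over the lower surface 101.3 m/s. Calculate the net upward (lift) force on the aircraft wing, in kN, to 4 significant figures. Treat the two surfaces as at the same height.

With equal heights on the two surfaces, Bernoulli gives P_lower − P_upper = ½ρ(v_upper² − v_lower²).
ΔP = ½·0.9431·(130.7² − 101.3²) = 3216 Pa.
Lift = ΔP · A = 3216 × 55.98 = 180100 N.

F ≈ 180.1 kN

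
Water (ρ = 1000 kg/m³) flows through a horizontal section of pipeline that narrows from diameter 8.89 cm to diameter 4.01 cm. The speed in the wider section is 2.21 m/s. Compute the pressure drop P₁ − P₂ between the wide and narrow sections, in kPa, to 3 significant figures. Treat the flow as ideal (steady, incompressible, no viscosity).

Continuity gives A₁v₁ = A₂v₂, so v₂ = (62.1 cm²)/(12.6 cm²) × 2.21 m/s = 10.9 m/s.
With no height change, Bernoulli's equation is P₁ + ½ρv₁² = P₂ + ½ρv₂².
P₁ − P₂ = ½·1000·(10.9² − 2.21²) = ½·1000·113 = 56500 Pa.

ΔP ≈ 56.5 kPa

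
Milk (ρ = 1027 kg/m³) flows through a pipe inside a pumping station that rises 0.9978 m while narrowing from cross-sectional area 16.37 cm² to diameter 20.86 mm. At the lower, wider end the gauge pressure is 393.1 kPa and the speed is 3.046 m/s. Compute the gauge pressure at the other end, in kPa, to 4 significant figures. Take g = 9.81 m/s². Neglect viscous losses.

Continuity gives A₁v₁ = A₂v₂, so v₂ = (16.37 cm²)/(3.418 cm²) × 3.046 m/s = 14.59 m/s.
Bernoulli: P₁ + ½ρv₁² + ρg h₁ = P₂ + ½ρv₂² + ρg h₂, so P₂ = P₁ + ½ρ(v₁² − v₂²) − ρg(h₂ − h₁).
P₂ = 393100 + ½·1027·(3.046² − 14.59²) − 1027·9.81·(+0.9978) = 393100 + (-104500) − (10050) = 278500 Pa.

P₂ ≈ 278.5 kPa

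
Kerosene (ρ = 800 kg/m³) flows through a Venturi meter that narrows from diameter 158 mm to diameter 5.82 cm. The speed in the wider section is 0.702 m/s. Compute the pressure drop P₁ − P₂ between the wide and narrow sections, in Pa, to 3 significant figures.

10500 Pa

Mass conservation (A₁v₁ = A₂v₂) gives v₂ = 0.702 × 196/26.6 = 5.17 m/s.
With no height change, Bernoulli's equation is P₁ + ½ρv₁² = P₂ + ½ρv₂².
P₁ − P₂ = ½·800·(5.17² − 0.702²) = ½·800·26.3 = 10500 Pa.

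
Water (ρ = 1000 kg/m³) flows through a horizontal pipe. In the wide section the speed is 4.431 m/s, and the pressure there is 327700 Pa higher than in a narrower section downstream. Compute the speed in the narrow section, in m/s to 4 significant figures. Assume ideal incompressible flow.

25.98 m/s

With h₁ = h₂, rearranging Bernoulli gives v₂ = √(v₁² + 2ΔP/ρ).
v₂ = √(4.431² + 2·327700/1000) = √(19.63 + 655.4) = 25.98 m/s.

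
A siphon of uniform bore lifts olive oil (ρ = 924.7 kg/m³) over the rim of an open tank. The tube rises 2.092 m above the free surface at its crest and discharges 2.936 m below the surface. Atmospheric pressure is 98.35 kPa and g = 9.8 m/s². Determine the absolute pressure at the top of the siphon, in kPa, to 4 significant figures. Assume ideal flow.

The outlet speed comes from Torricelli: v = √(2g·2.936) = 7.586 m/s.
The bore is uniform, so the speed at the crest is the same v. Bernoulli surface→crest: P_atm = P_top + ½ρv² + ρg·h_top.
P_top = 98350 − ½·924.7·7.586² − 924.7·9.8·2.092 = 52790 Pa.

P_top = 52.79 kPa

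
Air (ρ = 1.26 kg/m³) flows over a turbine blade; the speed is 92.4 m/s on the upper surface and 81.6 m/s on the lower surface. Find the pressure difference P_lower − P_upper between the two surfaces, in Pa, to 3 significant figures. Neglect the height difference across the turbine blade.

With negligible Δh, P + ½ρv² is constant, so P_low − P_up = ½ρ(v_up² − v_low²).
ΔP = ½·1.26·(92.4² − 81.6²) = 1180 Pa.

1180 Pa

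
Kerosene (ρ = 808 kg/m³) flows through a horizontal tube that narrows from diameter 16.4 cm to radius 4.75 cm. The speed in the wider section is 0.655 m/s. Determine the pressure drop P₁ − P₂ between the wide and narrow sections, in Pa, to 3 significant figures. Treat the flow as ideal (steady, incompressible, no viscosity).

Continuity gives A₁v₁ = A₂v₂, so v₂ = (211 cm²)/(70.9 cm²) × 0.655 m/s = 1.95 m/s.
The pipe is horizontal, so Bernoulli reduces to P₁ + ½ρv₁² = P₂ + ½ρv₂².
P₁ − P₂ = ½·808·(1.95² − 0.655²) = ½·808·3.38 = 1370 Pa.

ΔP ≈ 1370 Pa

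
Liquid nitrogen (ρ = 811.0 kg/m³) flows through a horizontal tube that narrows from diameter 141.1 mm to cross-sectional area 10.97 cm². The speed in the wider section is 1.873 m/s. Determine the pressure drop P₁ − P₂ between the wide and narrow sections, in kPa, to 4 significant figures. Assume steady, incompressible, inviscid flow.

Mass conservation (A₁v₁ = A₂v₂) gives v₂ = 1.873 × 156.4/10.97 = 26.70 m/s.
Along the horizontal streamline, P + ½ρv² is constant.
P₁ − P₂ = ½·811.0·(26.70² − 1.873²) = ½·811.0·709.3 = 287600 Pa.

287.6 kPa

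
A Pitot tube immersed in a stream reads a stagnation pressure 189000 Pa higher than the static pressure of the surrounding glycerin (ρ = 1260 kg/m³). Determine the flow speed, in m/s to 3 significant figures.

Bernoulli between the free stream and the stagnation point: ½ρv² = P_stag − P_static.
v = √(2ΔP/ρ) = √(2·189000/1260) = 17.3 m/s.

v ≈ 17.3 m/s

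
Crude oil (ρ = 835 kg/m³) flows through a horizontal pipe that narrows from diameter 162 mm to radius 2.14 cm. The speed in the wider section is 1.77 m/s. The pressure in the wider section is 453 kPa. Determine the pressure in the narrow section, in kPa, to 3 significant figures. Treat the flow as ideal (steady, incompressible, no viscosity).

P₂ ≈ 186 kPa

By continuity, v₂ = v₁·A₁/A₂ = 1.77·(206/14.4) = 25.4 m/s.
Along the horizontal streamline, P + ½ρv² is constant.
P₂ = P₁ − ½ρ(v₂² − v₁²) = 453000 − ½·835·(25.4² − 1.77²) = 453000 − 267000 = 186000 Pa.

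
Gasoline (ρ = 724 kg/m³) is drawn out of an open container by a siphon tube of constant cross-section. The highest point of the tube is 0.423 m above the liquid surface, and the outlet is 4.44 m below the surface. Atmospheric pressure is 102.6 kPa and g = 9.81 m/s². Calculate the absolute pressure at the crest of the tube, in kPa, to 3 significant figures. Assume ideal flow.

P_top = 68.1 kPa

From the surface to the outlet (both open to atmosphere, surface at rest): v = √(2g·h_out) = √(2·9.81·4.44) = 9.33 m/s.
Continuity keeps v the same throughout the tube; from surface to crest, P_atm + 0 = P_top + ½ρv² + ρg·h_top.
P_top = 102600 − ½·724·9.33² − 724·9.81·0.423 = 68100 Pa.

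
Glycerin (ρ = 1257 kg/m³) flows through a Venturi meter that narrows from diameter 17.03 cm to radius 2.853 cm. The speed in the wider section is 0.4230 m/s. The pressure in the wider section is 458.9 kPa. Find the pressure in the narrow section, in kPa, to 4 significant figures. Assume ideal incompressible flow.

The volume flow rate is constant, so v₂ = (A₁/A₂)v₁ = (227.8/25.57)·0.4230 = 3.768 m/s.
Bernoulli (h₁ = h₂): P₁ − P₂ = ½ρ(v₂² − v₁²).
P₂ = P₁ − ½ρ(v₂² − v₁²) = 458900 − ½·1257·(3.768² − 0.4230²) = 458900 − 8811 = 450100 Pa.

450.1 kPa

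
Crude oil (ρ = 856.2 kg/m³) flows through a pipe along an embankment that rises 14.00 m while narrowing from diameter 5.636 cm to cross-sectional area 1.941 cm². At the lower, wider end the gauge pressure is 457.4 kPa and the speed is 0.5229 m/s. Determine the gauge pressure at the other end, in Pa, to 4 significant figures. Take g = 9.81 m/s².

320600 Pa

The volume flow rate is constant, so v₂ = (A₁/A₂)v₁ = (24.95/1.941)·0.5229 = 6.721 m/s.
Bernoulli: P₁ + ½ρv₁² + ρg h₁ = P₂ + ½ρv₂² + ρg h₂, so P₂ = P₁ + ½ρ(v₁² − v₂²) − ρg(h₂ − h₁).
P₂ = 457400 + ½·856.2·(0.5229² − 6.721²) − 856.2·9.81·(+14.00) = 457400 + (-19220) − (117600) = 320600 Pa.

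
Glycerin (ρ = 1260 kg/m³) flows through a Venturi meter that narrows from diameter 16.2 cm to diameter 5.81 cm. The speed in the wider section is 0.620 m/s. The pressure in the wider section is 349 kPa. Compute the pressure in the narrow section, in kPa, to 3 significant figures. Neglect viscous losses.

335 kPa

Continuity gives A₁v₁ = A₂v₂, so v₂ = (206 cm²)/(26.5 cm²) × 0.620 m/s = 4.82 m/s.
Along the horizontal streamline, P + ½ρv² is constant.
P₂ = P₁ − ½ρ(v₂² − v₁²) = 349000 − ½·1260·(4.82² − 0.620²) = 349000 − 14400 = 335000 Pa.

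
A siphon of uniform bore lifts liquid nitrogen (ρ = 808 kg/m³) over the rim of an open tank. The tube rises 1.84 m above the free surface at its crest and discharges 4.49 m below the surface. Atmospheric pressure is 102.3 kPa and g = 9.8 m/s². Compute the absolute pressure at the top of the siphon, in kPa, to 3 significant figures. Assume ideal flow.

P_top = 52.2 kPa

The outlet speed comes from Torricelli: v = √(2g·4.49) = 9.38 m/s.
The bore is uniform, so the speed at the crest is the same v. Bernoulli surface→crest: P_atm = P_top + ½ρv² + ρg·h_top.
P_top = 102300 − ½·808·9.38² − 808·9.8·1.84 = 52200 Pa.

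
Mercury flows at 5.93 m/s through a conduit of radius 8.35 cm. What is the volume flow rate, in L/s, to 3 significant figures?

Q = 130 L/s

Q = A·v = 0.0219 m² × 5.93 m/s = 0.130 m³/s.
Converting: 0.130 m³/s × 1000 = 130 L/s.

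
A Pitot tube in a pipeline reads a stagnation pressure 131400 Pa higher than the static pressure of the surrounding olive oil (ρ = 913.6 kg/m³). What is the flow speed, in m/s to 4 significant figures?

At the stagnation point the flow is brought to rest, so Bernoulli gives P_stag − P_static = ½ρv².
v = √(2ΔP/ρ) = √(2·131400/913.6) = 16.96 m/s.

16.96 m/s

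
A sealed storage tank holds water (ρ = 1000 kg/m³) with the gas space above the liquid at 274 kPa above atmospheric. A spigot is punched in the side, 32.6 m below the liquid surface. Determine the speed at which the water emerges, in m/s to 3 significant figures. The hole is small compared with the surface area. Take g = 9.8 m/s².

v ≈ 34.5 m/s

Take point 1 at the surface (v₁ ≈ 0) and point 2 at the hole (at atmospheric pressure). Bernoulli: P₁ + ρg h = P_atm + ½ρv₂².
With P₁ − P_atm = 274000 Pa, v₂ = √(2gh + 2ΔP/ρ) = √(2·9.8·32.6 + 2·274000/1000) = 34.5 m/s.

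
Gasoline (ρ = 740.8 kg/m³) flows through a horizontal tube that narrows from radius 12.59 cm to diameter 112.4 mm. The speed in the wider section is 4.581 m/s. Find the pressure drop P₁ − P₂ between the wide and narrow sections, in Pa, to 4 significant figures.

ΔP ≈ 188000 Pa

The volume flow rate is constant, so v₂ = (A₁/A₂)v₁ = (498.0/99.23)·4.581 = 22.99 m/s.
The pipe is horizontal, so Bernoulli reduces to P₁ + ½ρv₁² = P₂ + ½ρv₂².
P₁ − P₂ = ½·740.8·(22.99² − 4.581²) = ½·740.8·507.6 = 188000 Pa.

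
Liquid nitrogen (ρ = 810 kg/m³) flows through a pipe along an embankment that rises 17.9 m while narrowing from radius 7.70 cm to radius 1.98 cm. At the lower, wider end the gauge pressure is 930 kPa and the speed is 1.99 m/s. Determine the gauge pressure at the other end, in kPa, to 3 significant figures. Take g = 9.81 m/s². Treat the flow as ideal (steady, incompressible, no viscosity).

By continuity, v₂ = v₁·A₁/A₂ = 1.99·(186/12.3) = 30.1 m/s.
Bernoulli: P₁ + ½ρv₁² + ρg h₁ = P₂ + ½ρv₂² + ρg h₂, so P₂ = P₁ + ½ρ(v₁² − v₂²) − ρg(h₂ − h₁).
P₂ = 930000 + ½·810·(1.99² − 30.1²) − 810·9.81·(+17.9) = 930000 + (-365000) − (142000) = 423000 Pa.

423 kPa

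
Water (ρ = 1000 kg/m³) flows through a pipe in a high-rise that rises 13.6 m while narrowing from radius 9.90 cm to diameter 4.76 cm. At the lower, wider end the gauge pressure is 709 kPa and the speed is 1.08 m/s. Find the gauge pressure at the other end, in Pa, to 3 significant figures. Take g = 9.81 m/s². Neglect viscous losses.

Mass conservation (A₁v₁ = A₂v₂) gives v₂ = 1.08 × 308/17.8 = 18.7 m/s.
Applying Bernoulli between the two ends and solving for P₂: P₂ = P₁ + ½ρ(v₁² − v₂²) − ρgΔh.
P₂ = 709000 + ½·1000·(1.08² − 18.7²) − 1000·9.81·(+13.6) = 709000 + (-174000) − (133000) = 402000 Pa.

P₂ ≈ 402000 Pa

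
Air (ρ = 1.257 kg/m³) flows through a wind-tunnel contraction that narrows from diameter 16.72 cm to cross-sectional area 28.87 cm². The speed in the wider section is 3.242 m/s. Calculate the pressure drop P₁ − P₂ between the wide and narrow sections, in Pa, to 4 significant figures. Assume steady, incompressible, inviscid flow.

By continuity, v₂ = v₁·A₁/A₂ = 3.242·(219.6/28.87) = 24.66 m/s.
Bernoulli (h₁ = h₂): P₁ − P₂ = ½ρ(v₂² − v₁²).
P₁ − P₂ = ½·1.257·(24.66² − 3.242²) = ½·1.257·597.4 = 375.5 Pa.

ΔP ≈ 375.5 Pa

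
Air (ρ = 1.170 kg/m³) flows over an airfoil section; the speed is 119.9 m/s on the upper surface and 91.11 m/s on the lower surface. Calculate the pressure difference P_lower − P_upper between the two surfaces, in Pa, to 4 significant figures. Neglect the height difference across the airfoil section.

ΔP ≈ 3554 Pa

The pressure is lower where the speed is higher: ΔP = ½ρ(v_up² − v_low²).
ΔP = ½·1.170·(119.9² − 91.11²) = 3554 Pa.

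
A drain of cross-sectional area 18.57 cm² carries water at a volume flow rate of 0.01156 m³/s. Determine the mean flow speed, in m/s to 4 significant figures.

Q = 0.01156 m³/s = 0.01156 m³/s.
v = Q/A = 0.01156 / 0.001857 = 6.225 m/s.

6.225 m/s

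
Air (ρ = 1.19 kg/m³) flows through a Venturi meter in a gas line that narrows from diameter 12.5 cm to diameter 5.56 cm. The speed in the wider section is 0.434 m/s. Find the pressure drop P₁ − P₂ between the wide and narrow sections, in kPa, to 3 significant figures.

Mass conservation (A₁v₁ = A₂v₂) gives v₂ = 0.434 × 123/24.3 = 2.19 m/s.
With no height change, Bernoulli's equation is P₁ + ½ρv₁² = P₂ + ½ρv₂².
P₁ − P₂ = ½·1.19·(2.19² − 0.434²) = ½·1.19·4.62 = 2.75 Pa.

ΔP ≈ 0.00275 kPa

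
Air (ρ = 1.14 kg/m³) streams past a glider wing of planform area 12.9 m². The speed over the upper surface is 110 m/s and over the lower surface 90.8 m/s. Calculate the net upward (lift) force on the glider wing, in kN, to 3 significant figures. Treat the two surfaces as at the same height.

The faster flow above has the lower pressure; Bernoulli (same height) gives ΔP = ½ρ(v_up² − v_low²).
ΔP = ½·1.14·(110² − 90.8²) = 2200 Pa.
Lift = ΔP · A = 2200 × 12.9 = 28300 N.

28.3 kN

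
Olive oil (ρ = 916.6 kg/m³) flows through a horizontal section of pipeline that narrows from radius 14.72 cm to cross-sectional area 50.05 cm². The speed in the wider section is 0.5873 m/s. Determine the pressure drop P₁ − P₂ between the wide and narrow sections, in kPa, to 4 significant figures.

By continuity, v₂ = v₁·A₁/A₂ = 0.5873·(680.7/50.05) = 7.988 m/s.
The pipe is horizontal, so Bernoulli reduces to P₁ + ½ρv₁² = P₂ + ½ρv₂².
P₁ − P₂ = ½·916.6·(7.988² − 0.5873²) = ½·916.6·63.46 = 29080 Pa.

ΔP = 29.08 kPa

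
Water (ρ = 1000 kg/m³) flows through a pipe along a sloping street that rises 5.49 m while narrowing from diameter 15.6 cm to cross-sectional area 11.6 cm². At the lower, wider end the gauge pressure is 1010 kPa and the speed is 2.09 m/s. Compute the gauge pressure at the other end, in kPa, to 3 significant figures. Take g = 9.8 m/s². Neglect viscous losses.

P₂ = 365 kPa

Mass conservation (A₁v₁ = A₂v₂) gives v₂ = 2.09 × 191/11.6 = 34.4 m/s.
Energy conservation along the streamline gives P₂ = P₁ − ½ρ(v₂² − v₁²) − ρg(h₂ − h₁).
P₂ = 1010000 + ½·1000·(2.09² − 34.4²) − 1000·9.8·(+5.49) = 1010000 + (-591000) − (53800) = 365000 Pa.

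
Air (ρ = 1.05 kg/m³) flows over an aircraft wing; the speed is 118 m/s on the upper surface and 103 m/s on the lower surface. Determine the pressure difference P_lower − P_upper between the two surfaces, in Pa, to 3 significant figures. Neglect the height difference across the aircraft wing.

Bernoulli (same height): P_lower − P_upper = ½ρ(v_upper² − v_lower²).
ΔP = ½·1.05·(118² − 103²) = 1740 Pa.

ΔP = 1740 Pa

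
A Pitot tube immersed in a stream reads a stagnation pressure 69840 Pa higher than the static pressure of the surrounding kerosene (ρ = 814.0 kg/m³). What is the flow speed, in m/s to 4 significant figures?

At the stagnation point the flow is brought to rest, so Bernoulli gives P_stag − P_static = ½ρv².
v = √(2ΔP/ρ) = √(2·69840/814.0) = 13.10 m/s.

v ≈ 13.10 m/s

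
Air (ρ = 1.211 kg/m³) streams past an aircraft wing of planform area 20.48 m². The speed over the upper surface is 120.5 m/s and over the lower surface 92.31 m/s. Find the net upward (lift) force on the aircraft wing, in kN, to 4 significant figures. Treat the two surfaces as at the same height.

74.39 kN

From P + ½ρv² = const at equal height, P_low − P_up = ½ρ(v_up² − v_low²).
ΔP = ½·1.211·(120.5² − 92.31²) = 3632 Pa.
Lift = ΔP · A = 3632 × 20.48 = 74390 N.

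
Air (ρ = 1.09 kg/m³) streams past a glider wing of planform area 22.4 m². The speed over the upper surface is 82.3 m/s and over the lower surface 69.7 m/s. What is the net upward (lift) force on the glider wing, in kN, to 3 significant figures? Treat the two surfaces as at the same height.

From P + ½ρv² = const at equal height, P_low − P_up = ½ρ(v_up² − v_low²).
ΔP = ½·1.09·(82.3² − 69.7²) = 1040 Pa.
Lift = ΔP · A = 1040 × 22.4 = 23400 N.

F = 23.4 kN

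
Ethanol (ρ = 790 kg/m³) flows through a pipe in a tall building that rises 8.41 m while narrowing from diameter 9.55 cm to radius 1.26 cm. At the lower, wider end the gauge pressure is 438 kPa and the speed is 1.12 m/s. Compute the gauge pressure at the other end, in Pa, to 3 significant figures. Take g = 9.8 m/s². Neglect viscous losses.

P₂ = 271000 Pa

The volume flow rate is constant, so v₂ = (A₁/A₂)v₁ = (71.6/4.99)·1.12 = 16.1 m/s.
Bernoulli: P₁ + ½ρv₁² + ρg h₁ = P₂ + ½ρv₂² + ρg h₂, so P₂ = P₁ + ½ρ(v₁² − v₂²) − ρg(h₂ − h₁).
P₂ = 438000 + ½·790·(1.12² − 16.1²) − 790·9.8·(+8.41) = 438000 + (-102000) − (65100) = 271000 Pa.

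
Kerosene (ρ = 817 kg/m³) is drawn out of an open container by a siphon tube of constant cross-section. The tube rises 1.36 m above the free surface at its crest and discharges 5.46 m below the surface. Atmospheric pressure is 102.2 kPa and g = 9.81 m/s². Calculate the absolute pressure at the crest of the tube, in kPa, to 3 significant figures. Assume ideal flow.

P_top ≈ 47.5 kPa

Bernoulli surface→outlet gives ½v² = g·h_out, so v = √(2·9.81·5.46) = 10.4 m/s.
With constant cross-section the crest speed equals v; applying Bernoulli from the surface up to the crest, P_top = P_atm − ½ρv² − ρg·h_top.
P_top = 102200 − ½·817·10.4² − 817·9.81·1.36 = 47500 Pa.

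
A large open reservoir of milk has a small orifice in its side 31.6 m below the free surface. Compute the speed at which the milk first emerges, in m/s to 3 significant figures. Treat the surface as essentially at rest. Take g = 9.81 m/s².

The surface is effectively still and both ends are open, so ½v² = gh and v = √(2·9.81·31.6) = 24.9 m/s.

v ≈ 24.9 m/s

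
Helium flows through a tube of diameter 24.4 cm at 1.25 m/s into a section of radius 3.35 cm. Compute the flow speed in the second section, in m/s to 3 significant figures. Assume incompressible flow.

Continuity gives A₁v₁ = A₂v₂, so v₂ = (468 cm²)/(35.3 cm²) × 1.25 m/s = 16.6 m/s.

16.6 m/s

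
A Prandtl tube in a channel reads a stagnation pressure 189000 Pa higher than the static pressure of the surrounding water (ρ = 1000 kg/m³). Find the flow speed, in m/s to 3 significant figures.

The dynamic pressure equals the rise in static pressure at the stagnation point: ΔP = ½ρv².
v = √(2ΔP/ρ) = √(2·189000/1000) = 19.4 m/s.

v = 19.4 m/s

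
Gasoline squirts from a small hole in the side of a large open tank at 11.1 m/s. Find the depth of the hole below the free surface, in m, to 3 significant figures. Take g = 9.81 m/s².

Torricelli: v = √(2gh), so h = v²/(2g).
h = 11.1²/(2·9.81) = 123/19.62 = 6.28 m.

h ≈ 6.28 m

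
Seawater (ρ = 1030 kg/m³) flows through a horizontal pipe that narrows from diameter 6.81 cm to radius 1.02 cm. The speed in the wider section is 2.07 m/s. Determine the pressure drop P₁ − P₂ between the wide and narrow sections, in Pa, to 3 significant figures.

Continuity gives A₁v₁ = A₂v₂, so v₂ = (36.4 cm²)/(3.27 cm²) × 2.07 m/s = 23.1 m/s.
With no height change, Bernoulli's equation is P₁ + ½ρv₁² = P₂ + ½ρv₂².
P₁ − P₂ = ½·1030·(23.1² − 2.07²) = ½·1030·528 = 272000 Pa.

ΔP ≈ 272000 Pa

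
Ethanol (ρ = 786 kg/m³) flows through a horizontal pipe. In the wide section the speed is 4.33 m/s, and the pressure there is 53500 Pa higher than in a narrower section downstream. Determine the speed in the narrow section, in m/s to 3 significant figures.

v₂ = 12.4 m/s

With h₁ = h₂, rearranging Bernoulli gives v₂ = √(v₁² + 2ΔP/ρ).
v₂ = √(4.33² + 2·53500/786) = √(18.7 + 136) = 12.4 m/s.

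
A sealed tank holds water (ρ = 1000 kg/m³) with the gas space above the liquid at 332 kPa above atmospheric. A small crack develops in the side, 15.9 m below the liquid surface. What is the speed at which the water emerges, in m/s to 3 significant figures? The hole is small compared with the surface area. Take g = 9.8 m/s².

Take point 1 at the surface (v₁ ≈ 0) and point 2 at the hole (at atmospheric pressure). Bernoulli: P₁ + ρg h = P_atm + ½ρv₂².
With P₁ − P_atm = 332000 Pa, v₂ = √(2gh + 2ΔP/ρ) = √(2·9.8·15.9 + 2·332000/1000) = 31.2 m/s.

v ≈ 31.2 m/s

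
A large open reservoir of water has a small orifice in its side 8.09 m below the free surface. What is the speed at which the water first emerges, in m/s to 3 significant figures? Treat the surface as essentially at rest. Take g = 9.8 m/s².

The surface is effectively still and both ends are open, so ½v² = gh and v = √(2·9.8·8.09) = 12.6 m/s.

12.6 m/s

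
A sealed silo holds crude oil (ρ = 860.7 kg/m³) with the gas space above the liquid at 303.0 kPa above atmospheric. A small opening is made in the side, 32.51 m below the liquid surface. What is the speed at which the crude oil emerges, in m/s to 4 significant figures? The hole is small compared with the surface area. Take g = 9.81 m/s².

Take point 1 at the surface (v₁ ≈ 0) and point 2 at the hole (at atmospheric pressure). Bernoulli: P₁ + ρg h = P_atm + ½ρv₂².
With P₁ − P_atm = 303000 Pa, v₂ = √(2gh + 2ΔP/ρ) = √(2·9.81·32.51 + 2·303000/860.7) = 36.63 m/s.

36.63 m/s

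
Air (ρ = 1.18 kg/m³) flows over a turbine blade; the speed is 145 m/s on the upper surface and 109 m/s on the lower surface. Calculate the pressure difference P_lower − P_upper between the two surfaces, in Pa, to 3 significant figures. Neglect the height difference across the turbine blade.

ΔP ≈ 5390 Pa

The pressure is lower where the speed is higher: ΔP = ½ρ(v_up² − v_low²).
ΔP = ½·1.18·(145² − 109²) = 5390 Pa.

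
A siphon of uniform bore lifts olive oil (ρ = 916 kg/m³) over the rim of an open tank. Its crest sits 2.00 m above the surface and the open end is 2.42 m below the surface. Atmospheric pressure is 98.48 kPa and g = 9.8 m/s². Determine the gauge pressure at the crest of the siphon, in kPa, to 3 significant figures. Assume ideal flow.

P_gauge ≈ -39.7 kPa

Bernoulli surface→outlet gives ½v² = g·h_out, so v = √(2·9.8·2.42) = 6.89 m/s.
With constant cross-section the crest speed equals v; applying Bernoulli from the surface up to the crest, P_top = P_atm − ½ρv² − ρg·h_top.
P_top = 98480 − ½·916·6.89² − 916·9.8·2.00 = 58800 Pa. So P_gauge = P_top − P_atm = -39700 Pa.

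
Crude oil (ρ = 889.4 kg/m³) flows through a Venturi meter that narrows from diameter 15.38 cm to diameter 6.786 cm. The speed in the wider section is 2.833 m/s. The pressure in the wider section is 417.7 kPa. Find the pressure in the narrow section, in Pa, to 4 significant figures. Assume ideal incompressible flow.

Continuity gives A₁v₁ = A₂v₂, so v₂ = (185.8 cm²)/(36.17 cm²) × 2.833 m/s = 14.55 m/s.
Along the horizontal streamline, P + ½ρv² is constant.
P₂ = P₁ − ½ρ(v₂² − v₁²) = 417700 − ½·889.4·(14.55² − 2.833²) = 417700 − 90600 = 327100 Pa.

P₂ = 327100 Pa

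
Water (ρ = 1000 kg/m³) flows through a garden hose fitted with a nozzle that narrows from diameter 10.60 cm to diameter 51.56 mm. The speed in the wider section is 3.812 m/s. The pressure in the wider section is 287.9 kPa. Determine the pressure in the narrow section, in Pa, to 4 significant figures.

165400 Pa

Mass conservation (A₁v₁ = A₂v₂) gives v₂ = 3.812 × 88.25/20.88 = 16.11 m/s.
The pipe is horizontal, so Bernoulli reduces to P₁ + ½ρv₁² = P₂ + ½ρv₂².
P₂ = P₁ − ½ρ(v₂² − v₁²) = 287900 − ½·1000·(16.11² − 3.812²) = 287900 − 122500 = 165400 Pa.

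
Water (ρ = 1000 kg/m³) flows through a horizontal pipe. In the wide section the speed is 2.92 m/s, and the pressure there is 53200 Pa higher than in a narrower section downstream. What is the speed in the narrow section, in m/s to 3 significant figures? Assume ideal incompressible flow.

v₂ = 10.7 m/s

With h₁ = h₂, rearranging Bernoulli gives v₂ = √(v₁² + 2ΔP/ρ).
v₂ = √(2.92² + 2·53200/1000) = √(8.53 + 106) = 10.7 m/s.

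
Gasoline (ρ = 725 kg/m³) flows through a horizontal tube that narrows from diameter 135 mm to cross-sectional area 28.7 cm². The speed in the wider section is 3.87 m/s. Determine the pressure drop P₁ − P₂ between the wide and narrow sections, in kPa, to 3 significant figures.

By continuity, v₂ = v₁·A₁/A₂ = 3.87·(143/28.7) = 19.3 m/s.
Along the horizontal streamline, P + ½ρv² is constant.
P₁ − P₂ = ½·725·(19.3² − 3.87²) = ½·725·358 = 130000 Pa.

ΔP ≈ 130 kPa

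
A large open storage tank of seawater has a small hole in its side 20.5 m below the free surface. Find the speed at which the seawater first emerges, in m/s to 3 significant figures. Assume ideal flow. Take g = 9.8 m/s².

Bernoulli from surface to hole (P equal, v_surface ≈ 0): v = √(2gh) = √(2×9.8×20.5) = 20.0 m/s.

v = 20.0 m/s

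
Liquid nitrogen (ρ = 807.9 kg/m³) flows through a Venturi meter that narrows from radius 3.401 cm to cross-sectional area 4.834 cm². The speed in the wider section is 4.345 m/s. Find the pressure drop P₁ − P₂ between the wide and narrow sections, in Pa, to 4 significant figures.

ΔP = 423300 Pa

Mass conservation (A₁v₁ = A₂v₂) gives v₂ = 4.345 × 36.34/4.834 = 32.66 m/s.
Along the horizontal streamline, P + ½ρv² is constant.
P₁ − P₂ = ½·807.9·(32.66² − 4.345²) = ½·807.9·1048 = 423300 Pa.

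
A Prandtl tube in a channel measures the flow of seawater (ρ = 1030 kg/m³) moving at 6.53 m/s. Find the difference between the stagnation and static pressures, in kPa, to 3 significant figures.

22.0 kPa

Bernoulli between the free stream and the stagnation point: ½ρv² = P_stag − P_static.
ΔP = ½·1030·6.53² = 22000 Pa.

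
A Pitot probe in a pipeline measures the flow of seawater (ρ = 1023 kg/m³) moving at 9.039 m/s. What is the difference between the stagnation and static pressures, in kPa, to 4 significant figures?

ΔP ≈ 41.79 kPa

Bernoulli between the free stream and the stagnation point: ½ρv² = P_stag − P_static.
ΔP = ½·1023·9.039² = 41790 Pa.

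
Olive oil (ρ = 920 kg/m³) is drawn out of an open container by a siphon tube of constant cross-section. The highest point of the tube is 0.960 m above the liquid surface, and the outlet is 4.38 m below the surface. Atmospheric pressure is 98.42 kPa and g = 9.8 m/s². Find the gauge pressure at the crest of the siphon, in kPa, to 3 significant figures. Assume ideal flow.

The outlet speed comes from Torricelli: v = √(2g·4.38) = 9.27 m/s.
The bore is uniform, so the speed at the crest is the same v. Bernoulli surface→crest: P_atm = P_top + ½ρv² + ρg·h_top.
P_top = 98420 − ½·920·9.27² − 920·9.8·0.960 = 50300 Pa. So P_gauge = P_top − P_atm = -48100 Pa.

-48.1 kPa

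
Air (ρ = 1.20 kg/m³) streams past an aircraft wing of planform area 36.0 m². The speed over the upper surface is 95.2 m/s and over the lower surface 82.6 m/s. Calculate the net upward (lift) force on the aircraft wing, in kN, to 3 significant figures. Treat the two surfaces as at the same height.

F = 48.4 kN

The faster flow above has the lower pressure; Bernoulli (same height) gives ΔP = ½ρ(v_up² − v_low²).
ΔP = ½·1.20·(95.2² − 82.6²) = 1340 Pa.
Lift = ΔP · A = 1340 × 36.0 = 48400 N.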